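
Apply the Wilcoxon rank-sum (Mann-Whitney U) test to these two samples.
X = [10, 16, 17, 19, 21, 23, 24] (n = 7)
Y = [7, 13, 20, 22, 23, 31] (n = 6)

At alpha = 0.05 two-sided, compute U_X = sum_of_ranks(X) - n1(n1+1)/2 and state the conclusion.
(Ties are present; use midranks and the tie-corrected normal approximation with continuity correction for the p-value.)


Step 1: Combine and sort all 13 observations; assign midranks.
sorted (value, group): (7,Y), (10,X), (13,Y), (16,X), (17,X), (19,X), (20,Y), (21,X), (22,Y), (23,X), (23,Y), (24,X), (31,Y)
ranks: 7->1, 10->2, 13->3, 16->4, 17->5, 19->6, 20->7, 21->8, 22->9, 23->10.5, 23->10.5, 24->12, 31->13
Step 2: Rank sum for X: R1 = 2 + 4 + 5 + 6 + 8 + 10.5 + 12 = 47.5.
Step 3: U_X = R1 - n1(n1+1)/2 = 47.5 - 7*8/2 = 47.5 - 28 = 19.5.
       U_Y = n1*n2 - U_X = 42 - 19.5 = 22.5.
Step 4: Ties are present, so use the tie-corrected normal approximation (with continuity correction) for the p-value.
Step 5: p-value = 0.886248; compare to alpha = 0.05. fail to reject H0.

U_X = 19.5, p = 0.886248, fail to reject H0 at alpha = 0.05.


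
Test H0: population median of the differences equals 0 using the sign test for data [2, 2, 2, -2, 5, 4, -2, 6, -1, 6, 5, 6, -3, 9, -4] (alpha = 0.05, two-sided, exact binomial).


Step 1: Discard zero differences. Original n = 15; n_eff = number of nonzero differences = 15.
Nonzero differences (with sign): +2, +2, +2, -2, +5, +4, -2, +6, -1, +6, +5, +6, -3, +9, -4
Step 2: Count signs: positive = 10, negative = 5.
Step 3: Under H0: P(positive) = 0.5, so the number of positives S ~ Bin(15, 0.5).
Step 4: Two-sided exact p-value = sum of Bin(15,0.5) probabilities at or below the observed probability = 0.301758.
Step 5: alpha = 0.05. fail to reject H0.

n_eff = 15, pos = 10, neg = 5, p = 0.301758, fail to reject H0.


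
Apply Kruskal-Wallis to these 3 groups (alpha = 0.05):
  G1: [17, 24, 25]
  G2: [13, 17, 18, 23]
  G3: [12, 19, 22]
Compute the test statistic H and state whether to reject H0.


Step 1: Combine all N = 10 observations and assign midranks.
sorted (value, group, rank): (12,G3,1), (13,G2,2), (17,G1,3.5), (17,G2,3.5), (18,G2,5), (19,G3,6), (22,G3,7), (23,G2,8), (24,G1,9), (25,G1,10)
Step 2: Sum ranks within each group.
R_1 = 22.5 (n_1 = 3)
R_2 = 18.5 (n_2 = 4)
R_3 = 14 (n_3 = 3)
Step 3: H = 12/(N(N+1)) * sum(R_i^2/n_i) - 3(N+1)
     = 12/(10*11) * (22.5^2/3 + 18.5^2/4 + 14^2/3) - 3*11
     = 0.109091 * 319.646 - 33
     = 1.870455.
Step 4: Ties present; correction factor C = 1 - 6/(10^3 - 10) = 0.993939. Corrected H = 1.870455 / 0.993939 = 1.881860.
Step 5: Under H0, H ~ chi^2(2); p-value = 0.390265.
Step 6: alpha = 0.05. fail to reject H0.

H = 1.8819, df = 2, p = 0.390265, fail to reject H0.


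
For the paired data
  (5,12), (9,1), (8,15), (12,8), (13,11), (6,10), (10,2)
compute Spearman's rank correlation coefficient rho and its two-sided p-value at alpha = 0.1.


Step 1: Rank x and y separately (midranks; no ties here).
rank(x): 5->1, 9->4, 8->3, 12->6, 13->7, 6->2, 10->5
rank(y): 12->6, 1->1, 15->7, 8->3, 11->5, 10->4, 2->2
Step 2: d_i = R_x(i) - R_y(i); compute d_i^2.
  (1-6)^2=25, (4-1)^2=9, (3-7)^2=16, (6-3)^2=9, (7-5)^2=4, (2-4)^2=4, (5-2)^2=9
sum(d^2) = 76.
Step 3: rho = 1 - 6*76 / (7*(7^2 - 1)) = 1 - 456/336 = -0.357143.
Step 4: Under H0, t = rho * sqrt((n-2)/(1-rho^2)) = -0.8550 ~ t(5).
Step 5: Two-sided p-value from the t-distribution with 5 df = 0.431611.
Step 6: alpha = 0.1. fail to reject H0.

rho = -0.3571, p = 0.431611, fail to reject H0 at alpha = 0.1.


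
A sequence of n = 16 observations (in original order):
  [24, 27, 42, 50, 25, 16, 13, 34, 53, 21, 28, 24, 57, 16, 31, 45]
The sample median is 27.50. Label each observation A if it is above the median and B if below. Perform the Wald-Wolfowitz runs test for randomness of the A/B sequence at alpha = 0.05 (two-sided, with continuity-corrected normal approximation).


Step 1: Compute median = 27.50; label A = above, B = below.
Labels in order: BBAABBBAABABABAA  (n_A = 8, n_B = 8)
Step 2: Count runs R = 10.
Step 3: Under H0 (random ordering), E[R] = 2*n_A*n_B/(n_A+n_B) + 1 = 2*8*8/16 + 1 = 9.0000.
        Var[R] = 2*n_A*n_B*(2*n_A*n_B - n_A - n_B) / ((n_A+n_B)^2 * (n_A+n_B-1)) = 14336/3840 = 3.7333.
        SD[R] = 1.9322.
Step 4: Continuity-corrected z = (R - 0.5 - E[R]) / SD[R] = (10 - 0.5 - 9.0000) / 1.9322 = 0.2588.
Step 5: Two-sided p-value via normal approximation = 2*(1 - Phi(|z|)) = 0.795809.
Step 6: alpha = 0.05. fail to reject H0.

R = 10, z = 0.2588, p = 0.795809, fail to reject H0.


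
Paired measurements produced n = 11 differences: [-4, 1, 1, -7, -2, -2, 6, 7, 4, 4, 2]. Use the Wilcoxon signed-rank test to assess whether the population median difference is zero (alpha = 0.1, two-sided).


Step 1: Drop any zero differences (none here) and take |d_i|.
|d| = [4, 1, 1, 7, 2, 2, 6, 7, 4, 4, 2]
Step 2: Midrank |d_i| (ties get averaged ranks).
ranks: |4|->7, |1|->1.5, |1|->1.5, |7|->10.5, |2|->4, |2|->4, |6|->9, |7|->10.5, |4|->7, |4|->7, |2|->4
Step 3: Attach original signs; sum ranks with positive sign and with negative sign.
W+ = 1.5 + 1.5 + 9 + 10.5 + 7 + 7 + 4 = 40.5
W- = 7 + 10.5 + 4 + 4 = 25.5
(Check: W+ + W- = 66 should equal n(n+1)/2 = 66.)
Step 4: Test statistic W = min(W+, W-) = 25.5.
Step 5: Ties in |d|, so use the tie-corrected normal approximation.
        E[W] = n(n+1)/4 = 11*12/4 = 33.
        Tie groups: |d|=1 (t=2), |d|=2 (t=3), |d|=4 (t=3), |d|=7 (t=2); sum(t^3 - t) = 60.
        Var[W] = n(n+1)(2n+1)/24 - sum(t^3-t)/48 = 3036/24 - 60/48 = 125.25.
        z = (W - E[W]) / sqrt(Var[W]) = (25.5 - 33) / 11.1915 = -0.6702.
        Two-sided p = 2*Phi(z) = 0.502762.
Step 6: alpha = 0.1. fail to reject H0.

W+ = 40.5, W- = 25.5, W = min = 25.5, p = 0.502762, fail to reject H0.


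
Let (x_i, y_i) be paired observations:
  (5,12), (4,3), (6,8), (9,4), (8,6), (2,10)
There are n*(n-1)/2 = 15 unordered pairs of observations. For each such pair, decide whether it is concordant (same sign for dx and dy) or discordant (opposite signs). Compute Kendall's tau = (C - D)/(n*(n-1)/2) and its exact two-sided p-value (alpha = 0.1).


Step 1: Enumerate the 15 unordered pairs (i,j) with i<j and classify each by sign(x_j-x_i) * sign(y_j-y_i).
  (1,2):dx=-1,dy=-9->C; (1,3):dx=+1,dy=-4->D; (1,4):dx=+4,dy=-8->D; (1,5):dx=+3,dy=-6->D
  (1,6):dx=-3,dy=-2->C; (2,3):dx=+2,dy=+5->C; (2,4):dx=+5,dy=+1->C; (2,5):dx=+4,dy=+3->C
  (2,6):dx=-2,dy=+7->D; (3,4):dx=+3,dy=-4->D; (3,5):dx=+2,dy=-2->D; (3,6):dx=-4,dy=+2->D
  (4,5):dx=-1,dy=+2->D; (4,6):dx=-7,dy=+6->D; (5,6):dx=-6,dy=+4->D
Step 2: C = 5, D = 10, total pairs = 15.
Step 3: tau = (C - D)/(n(n-1)/2) = (5 - 10)/15 = -0.333333.
Step 4: Exact two-sided p-value (enumerate n! = 720 permutations of y under H0): p = 0.469444.
Step 5: alpha = 0.1. fail to reject H0.

tau_b = -0.3333 (C=5, D=10), p = 0.469444, fail to reject H0.


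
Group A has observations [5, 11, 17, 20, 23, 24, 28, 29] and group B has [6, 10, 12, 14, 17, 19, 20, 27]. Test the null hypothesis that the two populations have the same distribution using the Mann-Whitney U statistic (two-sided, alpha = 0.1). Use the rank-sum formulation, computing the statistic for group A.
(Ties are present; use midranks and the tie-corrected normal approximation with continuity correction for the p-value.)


Step 1: Combine and sort all 16 observations; assign midranks.
sorted (value, group): (5,X), (6,Y), (10,Y), (11,X), (12,Y), (14,Y), (17,X), (17,Y), (19,Y), (20,X), (20,Y), (23,X), (24,X), (27,Y), (28,X), (29,X)
ranks: 5->1, 6->2, 10->3, 11->4, 12->5, 14->6, 17->7.5, 17->7.5, 19->9, 20->10.5, 20->10.5, 23->12, 24->13, 27->14, 28->15, 29->16
Step 2: Rank sum for X: R1 = 1 + 4 + 7.5 + 10.5 + 12 + 13 + 15 + 16 = 79.
Step 3: U_X = R1 - n1(n1+1)/2 = 79 - 8*9/2 = 79 - 36 = 43.
       U_Y = n1*n2 - U_X = 64 - 43 = 21.
Step 4: Ties are present, so use the tie-corrected normal approximation (with continuity correction) for the p-value.
Step 5: p-value = 0.269443; compare to alpha = 0.1. fail to reject H0.

U_X = 43, p = 0.269443, fail to reject H0 at alpha = 0.1.


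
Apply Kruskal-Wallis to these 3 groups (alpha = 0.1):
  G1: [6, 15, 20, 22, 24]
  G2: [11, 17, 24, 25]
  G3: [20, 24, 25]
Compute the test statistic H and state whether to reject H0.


Step 1: Combine all N = 12 observations and assign midranks.
sorted (value, group, rank): (6,G1,1), (11,G2,2), (15,G1,3), (17,G2,4), (20,G1,5.5), (20,G3,5.5), (22,G1,7), (24,G1,9), (24,G2,9), (24,G3,9), (25,G2,11.5), (25,G3,11.5)
Step 2: Sum ranks within each group.
R_1 = 25.5 (n_1 = 5)
R_2 = 26.5 (n_2 = 4)
R_3 = 26 (n_3 = 3)
Step 3: H = 12/(N(N+1)) * sum(R_i^2/n_i) - 3(N+1)
     = 12/(12*13) * (25.5^2/5 + 26.5^2/4 + 26^2/3) - 3*13
     = 0.076923 * 530.946 - 39
     = 1.841987.
Step 4: Ties present; correction factor C = 1 - 36/(12^3 - 12) = 0.979021. Corrected H = 1.841987 / 0.979021 = 1.881458.
Step 5: Under H0, H ~ chi^2(2); p-value = 0.390343.
Step 6: alpha = 0.1. fail to reject H0.

H = 1.8815, df = 2, p = 0.390343, fail to reject H0.


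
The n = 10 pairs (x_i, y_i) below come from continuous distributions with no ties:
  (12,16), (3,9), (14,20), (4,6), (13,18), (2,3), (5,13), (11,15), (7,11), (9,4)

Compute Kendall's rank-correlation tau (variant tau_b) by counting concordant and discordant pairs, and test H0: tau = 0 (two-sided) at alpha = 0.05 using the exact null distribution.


Step 1: Enumerate the 45 unordered pairs (i,j) with i<j and classify each by sign(x_j-x_i) * sign(y_j-y_i).
  (1,2):dx=-9,dy=-7->C; (1,3):dx=+2,dy=+4->C; (1,4):dx=-8,dy=-10->C; (1,5):dx=+1,dy=+2->C
  (1,6):dx=-10,dy=-13->C; (1,7):dx=-7,dy=-3->C; (1,8):dx=-1,dy=-1->C; (1,9):dx=-5,dy=-5->C
  (1,10):dx=-3,dy=-12->C; (2,3):dx=+11,dy=+11->C; (2,4):dx=+1,dy=-3->D; (2,5):dx=+10,dy=+9->C
  (2,6):dx=-1,dy=-6->C; (2,7):dx=+2,dy=+4->C; (2,8):dx=+8,dy=+6->C; (2,9):dx=+4,dy=+2->C
  (2,10):dx=+6,dy=-5->D; (3,4):dx=-10,dy=-14->C; (3,5):dx=-1,dy=-2->C; (3,6):dx=-12,dy=-17->C
  (3,7):dx=-9,dy=-7->C; (3,8):dx=-3,dy=-5->C; (3,9):dx=-7,dy=-9->C; (3,10):dx=-5,dy=-16->C
  (4,5):dx=+9,dy=+12->C; (4,6):dx=-2,dy=-3->C; (4,7):dx=+1,dy=+7->C; (4,8):dx=+7,dy=+9->C
  (4,9):dx=+3,dy=+5->C; (4,10):dx=+5,dy=-2->D; (5,6):dx=-11,dy=-15->C; (5,7):dx=-8,dy=-5->C
  (5,8):dx=-2,dy=-3->C; (5,9):dx=-6,dy=-7->C; (5,10):dx=-4,dy=-14->C; (6,7):dx=+3,dy=+10->C
  (6,8):dx=+9,dy=+12->C; (6,9):dx=+5,dy=+8->C; (6,10):dx=+7,dy=+1->C; (7,8):dx=+6,dy=+2->C
  (7,9):dx=+2,dy=-2->D; (7,10):dx=+4,dy=-9->D; (8,9):dx=-4,dy=-4->C; (8,10):dx=-2,dy=-11->C
  (9,10):dx=+2,dy=-7->D
Step 2: C = 39, D = 6, total pairs = 45.
Step 3: tau = (C - D)/(n(n-1)/2) = (39 - 6)/45 = 0.733333.
Step 4: Exact two-sided p-value (enumerate n! = 3628800 permutations of y under H0): p = 0.002213.
Step 5: alpha = 0.05. reject H0.

tau_b = 0.7333 (C=39, D=6), p = 0.002213, reject H0.


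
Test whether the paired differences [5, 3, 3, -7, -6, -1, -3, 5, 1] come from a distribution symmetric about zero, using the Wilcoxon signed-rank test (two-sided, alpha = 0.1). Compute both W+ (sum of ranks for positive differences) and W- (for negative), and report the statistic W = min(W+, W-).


Step 1: Drop any zero differences (none here) and take |d_i|.
|d| = [5, 3, 3, 7, 6, 1, 3, 5, 1]
Step 2: Midrank |d_i| (ties get averaged ranks).
ranks: |5|->6.5, |3|->4, |3|->4, |7|->9, |6|->8, |1|->1.5, |3|->4, |5|->6.5, |1|->1.5
Step 3: Attach original signs; sum ranks with positive sign and with negative sign.
W+ = 6.5 + 4 + 4 + 6.5 + 1.5 = 22.5
W- = 9 + 8 + 1.5 + 4 = 22.5
(Check: W+ + W- = 45 should equal n(n+1)/2 = 45.)
Step 4: Test statistic W = min(W+, W-) = 22.5.
Step 5: Ties in |d|, so use the tie-corrected normal approximation.
        E[W] = n(n+1)/4 = 9*10/4 = 22.5.
        Tie groups: |d|=1 (t=2), |d|=3 (t=3), |d|=5 (t=2); sum(t^3 - t) = 36.
        Var[W] = n(n+1)(2n+1)/24 - sum(t^3-t)/48 = 1710/24 - 36/48 = 70.5.
        z = (W - E[W]) / sqrt(Var[W]) = (22.5 - 22.5) / 8.3964 = 0.0000.
        Two-sided p = 2*Phi(z) = 1.000000.
Step 6: alpha = 0.1. fail to reject H0.

W+ = 22.5, W- = 22.5, W = min = 22.5, p = 1.000000, fail to reject H0.


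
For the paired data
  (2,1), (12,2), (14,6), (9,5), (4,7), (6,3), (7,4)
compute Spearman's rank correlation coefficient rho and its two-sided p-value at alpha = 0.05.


Step 1: Rank x and y separately (midranks; no ties here).
rank(x): 2->1, 12->6, 14->7, 9->5, 4->2, 6->3, 7->4
rank(y): 1->1, 2->2, 6->6, 5->5, 7->7, 3->3, 4->4
Step 2: d_i = R_x(i) - R_y(i); compute d_i^2.
  (1-1)^2=0, (6-2)^2=16, (7-6)^2=1, (5-5)^2=0, (2-7)^2=25, (3-3)^2=0, (4-4)^2=0
sum(d^2) = 42.
Step 3: rho = 1 - 6*42 / (7*(7^2 - 1)) = 1 - 252/336 = 0.250000.
Step 4: Under H0, t = rho * sqrt((n-2)/(1-rho^2)) = 0.5774 ~ t(5).
Step 5: Two-sided p-value from the t-distribution with 5 df = 0.588724.
Step 6: alpha = 0.05. fail to reject H0.

rho = 0.2500, p = 0.588724, fail to reject H0 at alpha = 0.05.


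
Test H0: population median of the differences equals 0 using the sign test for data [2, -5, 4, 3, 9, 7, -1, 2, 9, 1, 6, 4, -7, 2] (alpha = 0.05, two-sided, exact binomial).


Step 1: Discard zero differences. Original n = 14; n_eff = number of nonzero differences = 14.
Nonzero differences (with sign): +2, -5, +4, +3, +9, +7, -1, +2, +9, +1, +6, +4, -7, +2
Step 2: Count signs: positive = 11, negative = 3.
Step 3: Under H0: P(positive) = 0.5, so the number of positives S ~ Bin(14, 0.5).
Step 4: Two-sided exact p-value = sum of Bin(14,0.5) probabilities at or below the observed probability = 0.057373.
Step 5: alpha = 0.05. fail to reject H0.

n_eff = 14, pos = 11, neg = 3, p = 0.057373, fail to reject H0.


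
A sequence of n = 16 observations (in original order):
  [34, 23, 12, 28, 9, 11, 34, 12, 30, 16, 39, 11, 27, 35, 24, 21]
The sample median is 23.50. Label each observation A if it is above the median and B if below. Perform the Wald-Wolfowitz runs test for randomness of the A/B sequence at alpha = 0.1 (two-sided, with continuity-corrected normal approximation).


Step 1: Compute median = 23.50; label A = above, B = below.
Labels in order: ABBABBABABABAAAB  (n_A = 8, n_B = 8)
Step 2: Count runs R = 12.
Step 3: Under H0 (random ordering), E[R] = 2*n_A*n_B/(n_A+n_B) + 1 = 2*8*8/16 + 1 = 9.0000.
        Var[R] = 2*n_A*n_B*(2*n_A*n_B - n_A - n_B) / ((n_A+n_B)^2 * (n_A+n_B-1)) = 14336/3840 = 3.7333.
        SD[R] = 1.9322.
Step 4: Continuity-corrected z = (R - 0.5 - E[R]) / SD[R] = (12 - 0.5 - 9.0000) / 1.9322 = 1.2939.
Step 5: Two-sided p-value via normal approximation = 2*(1 - Phi(|z|)) = 0.195709.
Step 6: alpha = 0.1. fail to reject H0.

R = 12, z = 1.2939, p = 0.195709, fail to reject H0.


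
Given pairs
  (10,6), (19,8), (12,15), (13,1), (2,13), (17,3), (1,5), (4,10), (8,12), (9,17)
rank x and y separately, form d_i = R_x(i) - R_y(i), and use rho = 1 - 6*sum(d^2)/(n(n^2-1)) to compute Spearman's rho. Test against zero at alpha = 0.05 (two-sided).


Step 1: Rank x and y separately (midranks; no ties here).
rank(x): 10->6, 19->10, 12->7, 13->8, 2->2, 17->9, 1->1, 4->3, 8->4, 9->5
rank(y): 6->4, 8->5, 15->9, 1->1, 13->8, 3->2, 5->3, 10->6, 12->7, 17->10
Step 2: d_i = R_x(i) - R_y(i); compute d_i^2.
  (6-4)^2=4, (10-5)^2=25, (7-9)^2=4, (8-1)^2=49, (2-8)^2=36, (9-2)^2=49, (1-3)^2=4, (3-6)^2=9, (4-7)^2=9, (5-10)^2=25
sum(d^2) = 214.
Step 3: rho = 1 - 6*214 / (10*(10^2 - 1)) = 1 - 1284/990 = -0.296970.
Step 4: Under H0, t = rho * sqrt((n-2)/(1-rho^2)) = -0.8796 ~ t(8).
Step 5: Two-sided p-value from the t-distribution with 8 df = 0.404702.
Step 6: alpha = 0.05. fail to reject H0.

rho = -0.2970, p = 0.404702, fail to reject H0 at alpha = 0.05.


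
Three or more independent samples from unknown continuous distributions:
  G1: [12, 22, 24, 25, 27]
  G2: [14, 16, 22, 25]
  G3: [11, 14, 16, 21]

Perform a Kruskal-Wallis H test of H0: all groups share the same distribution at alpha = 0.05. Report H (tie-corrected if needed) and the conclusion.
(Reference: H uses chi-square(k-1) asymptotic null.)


Step 1: Combine all N = 13 observations and assign midranks.
sorted (value, group, rank): (11,G3,1), (12,G1,2), (14,G2,3.5), (14,G3,3.5), (16,G2,5.5), (16,G3,5.5), (21,G3,7), (22,G1,8.5), (22,G2,8.5), (24,G1,10), (25,G1,11.5), (25,G2,11.5), (27,G1,13)
Step 2: Sum ranks within each group.
R_1 = 45 (n_1 = 5)
R_2 = 29 (n_2 = 4)
R_3 = 17 (n_3 = 4)
Step 3: H = 12/(N(N+1)) * sum(R_i^2/n_i) - 3(N+1)
     = 12/(13*14) * (45^2/5 + 29^2/4 + 17^2/4) - 3*14
     = 0.065934 * 687.5 - 42
     = 3.329670.
Step 4: Ties present; correction factor C = 1 - 24/(13^3 - 13) = 0.989011. Corrected H = 3.329670 / 0.989011 = 3.366667.
Step 5: Under H0, H ~ chi^2(2); p-value = 0.185754.
Step 6: alpha = 0.05. fail to reject H0.

H = 3.3667, df = 2, p = 0.185754, fail to reject H0.


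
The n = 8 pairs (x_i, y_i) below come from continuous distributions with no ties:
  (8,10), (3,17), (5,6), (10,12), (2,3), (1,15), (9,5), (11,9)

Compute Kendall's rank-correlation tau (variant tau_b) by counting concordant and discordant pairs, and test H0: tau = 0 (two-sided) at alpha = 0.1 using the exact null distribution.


Step 1: Enumerate the 28 unordered pairs (i,j) with i<j and classify each by sign(x_j-x_i) * sign(y_j-y_i).
  (1,2):dx=-5,dy=+7->D; (1,3):dx=-3,dy=-4->C; (1,4):dx=+2,dy=+2->C; (1,5):dx=-6,dy=-7->C
  (1,6):dx=-7,dy=+5->D; (1,7):dx=+1,dy=-5->D; (1,8):dx=+3,dy=-1->D; (2,3):dx=+2,dy=-11->D
  (2,4):dx=+7,dy=-5->D; (2,5):dx=-1,dy=-14->C; (2,6):dx=-2,dy=-2->C; (2,7):dx=+6,dy=-12->D
  (2,8):dx=+8,dy=-8->D; (3,4):dx=+5,dy=+6->C; (3,5):dx=-3,dy=-3->C; (3,6):dx=-4,dy=+9->D
  (3,7):dx=+4,dy=-1->D; (3,8):dx=+6,dy=+3->C; (4,5):dx=-8,dy=-9->C; (4,6):dx=-9,dy=+3->D
  (4,7):dx=-1,dy=-7->C; (4,8):dx=+1,dy=-3->D; (5,6):dx=-1,dy=+12->D; (5,7):dx=+7,dy=+2->C
  (5,8):dx=+9,dy=+6->C; (6,7):dx=+8,dy=-10->D; (6,8):dx=+10,dy=-6->D; (7,8):dx=+2,dy=+4->C
Step 2: C = 13, D = 15, total pairs = 28.
Step 3: tau = (C - D)/(n(n-1)/2) = (13 - 15)/28 = -0.071429.
Step 4: Exact two-sided p-value (enumerate n! = 40320 permutations of y under H0): p = 0.904861.
Step 5: alpha = 0.1. fail to reject H0.

tau_b = -0.0714 (C=13, D=15), p = 0.904861, fail to reject H0.


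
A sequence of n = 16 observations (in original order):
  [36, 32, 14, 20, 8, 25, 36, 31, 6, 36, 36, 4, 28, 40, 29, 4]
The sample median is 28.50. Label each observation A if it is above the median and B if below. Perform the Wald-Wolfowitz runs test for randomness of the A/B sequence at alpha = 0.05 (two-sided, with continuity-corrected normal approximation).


Step 1: Compute median = 28.50; label A = above, B = below.
Labels in order: AABBBBAABAABBAAB  (n_A = 8, n_B = 8)
Step 2: Count runs R = 8.
Step 3: Under H0 (random ordering), E[R] = 2*n_A*n_B/(n_A+n_B) + 1 = 2*8*8/16 + 1 = 9.0000.
        Var[R] = 2*n_A*n_B*(2*n_A*n_B - n_A - n_B) / ((n_A+n_B)^2 * (n_A+n_B-1)) = 14336/3840 = 3.7333.
        SD[R] = 1.9322.
Step 4: Continuity-corrected z = (R + 0.5 - E[R]) / SD[R] = (8 + 0.5 - 9.0000) / 1.9322 = -0.2588.
Step 5: Two-sided p-value via normal approximation = 2*(1 - Phi(|z|)) = 0.795809.
Step 6: alpha = 0.05. fail to reject H0.

R = 8, z = -0.2588, p = 0.795809, fail to reject H0.


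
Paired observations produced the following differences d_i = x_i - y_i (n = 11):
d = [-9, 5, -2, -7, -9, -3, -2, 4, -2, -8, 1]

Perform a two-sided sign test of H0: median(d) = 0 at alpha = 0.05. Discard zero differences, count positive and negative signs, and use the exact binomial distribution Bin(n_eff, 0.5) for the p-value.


Step 1: Discard zero differences. Original n = 11; n_eff = number of nonzero differences = 11.
Nonzero differences (with sign): -9, +5, -2, -7, -9, -3, -2, +4, -2, -8, +1
Step 2: Count signs: positive = 3, negative = 8.
Step 3: Under H0: P(positive) = 0.5, so the number of positives S ~ Bin(11, 0.5).
Step 4: Two-sided exact p-value = sum of Bin(11,0.5) probabilities at or below the observed probability = 0.226562.
Step 5: alpha = 0.05. fail to reject H0.

n_eff = 11, pos = 3, neg = 8, p = 0.226562, fail to reject H0.


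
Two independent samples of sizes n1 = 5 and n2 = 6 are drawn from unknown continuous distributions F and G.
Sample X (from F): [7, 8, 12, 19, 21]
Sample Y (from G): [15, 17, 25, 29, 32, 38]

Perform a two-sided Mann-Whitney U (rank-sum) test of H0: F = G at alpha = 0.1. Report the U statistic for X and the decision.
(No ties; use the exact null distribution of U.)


Step 1: Combine and sort all 11 observations; assign midranks.
sorted (value, group): (7,X), (8,X), (12,X), (15,Y), (17,Y), (19,X), (21,X), (25,Y), (29,Y), (32,Y), (38,Y)
ranks: 7->1, 8->2, 12->3, 15->4, 17->5, 19->6, 21->7, 25->8, 29->9, 32->10, 38->11
Step 2: Rank sum for X: R1 = 1 + 2 + 3 + 6 + 7 = 19.
Step 3: U_X = R1 - n1(n1+1)/2 = 19 - 5*6/2 = 19 - 15 = 4.
       U_Y = n1*n2 - U_X = 30 - 4 = 26.
Step 4: No ties, so the exact null distribution of U (based on enumerating the C(11,5) = 462 equally likely rank assignments) gives the two-sided p-value.
Step 5: p-value = 0.051948; compare to alpha = 0.1. reject H0.

U_X = 4, p = 0.051948, reject H0 at alpha = 0.1.


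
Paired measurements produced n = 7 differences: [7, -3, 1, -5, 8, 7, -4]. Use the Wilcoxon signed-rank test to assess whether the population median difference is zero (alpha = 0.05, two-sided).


Step 1: Drop any zero differences (none here) and take |d_i|.
|d| = [7, 3, 1, 5, 8, 7, 4]
Step 2: Midrank |d_i| (ties get averaged ranks).
ranks: |7|->5.5, |3|->2, |1|->1, |5|->4, |8|->7, |7|->5.5, |4|->3
Step 3: Attach original signs; sum ranks with positive sign and with negative sign.
W+ = 5.5 + 1 + 7 + 5.5 = 19
W- = 2 + 4 + 3 = 9
(Check: W+ + W- = 28 should equal n(n+1)/2 = 28.)
Step 4: Test statistic W = min(W+, W-) = 9.
Step 5: Ties in |d|, so use the tie-corrected normal approximation.
        E[W] = n(n+1)/4 = 7*8/4 = 14.
        Tie groups: |d|=7 (t=2); sum(t^3 - t) = 6.
        Var[W] = n(n+1)(2n+1)/24 - sum(t^3-t)/48 = 840/24 - 6/48 = 34.875.
        z = (W - E[W]) / sqrt(Var[W]) = (9 - 14) / 5.9055 = -0.8467.
        Two-sided p = 2*Phi(z) = 0.397180.
Step 6: alpha = 0.05. fail to reject H0.

W+ = 19, W- = 9, W = min = 9, p = 0.397180, fail to reject H0.


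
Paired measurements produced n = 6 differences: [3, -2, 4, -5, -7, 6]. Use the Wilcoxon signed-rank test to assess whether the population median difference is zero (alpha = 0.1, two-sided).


Step 1: Drop any zero differences (none here) and take |d_i|.
|d| = [3, 2, 4, 5, 7, 6]
Step 2: Midrank |d_i| (ties get averaged ranks).
ranks: |3|->2, |2|->1, |4|->3, |5|->4, |7|->6, |6|->5
Step 3: Attach original signs; sum ranks with positive sign and with negative sign.
W+ = 2 + 3 + 5 = 10
W- = 1 + 4 + 6 = 11
(Check: W+ + W- = 21 should equal n(n+1)/2 = 21.)
Step 4: Test statistic W = min(W+, W-) = 10.
Step 5: No ties, so the exact null distribution over the 2^6 = 64 sign assignments gives the two-sided p-value = 1.000000.
Step 6: alpha = 0.1. fail to reject H0.

W+ = 10, W- = 11, W = min = 10, p = 1.000000, fail to reject H0.


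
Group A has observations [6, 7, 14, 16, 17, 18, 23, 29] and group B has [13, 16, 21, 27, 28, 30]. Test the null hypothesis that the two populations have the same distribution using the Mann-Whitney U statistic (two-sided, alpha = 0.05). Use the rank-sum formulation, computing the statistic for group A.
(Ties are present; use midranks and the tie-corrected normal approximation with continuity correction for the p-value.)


Step 1: Combine and sort all 14 observations; assign midranks.
sorted (value, group): (6,X), (7,X), (13,Y), (14,X), (16,X), (16,Y), (17,X), (18,X), (21,Y), (23,X), (27,Y), (28,Y), (29,X), (30,Y)
ranks: 6->1, 7->2, 13->3, 14->4, 16->5.5, 16->5.5, 17->7, 18->8, 21->9, 23->10, 27->11, 28->12, 29->13, 30->14
Step 2: Rank sum for X: R1 = 1 + 2 + 4 + 5.5 + 7 + 8 + 10 + 13 = 50.5.
Step 3: U_X = R1 - n1(n1+1)/2 = 50.5 - 8*9/2 = 50.5 - 36 = 14.5.
       U_Y = n1*n2 - U_X = 48 - 14.5 = 33.5.
Step 4: Ties are present, so use the tie-corrected normal approximation (with continuity correction) for the p-value.
Step 5: p-value = 0.244759; compare to alpha = 0.05. fail to reject H0.

U_X = 14.5, p = 0.244759, fail to reject H0 at alpha = 0.05.


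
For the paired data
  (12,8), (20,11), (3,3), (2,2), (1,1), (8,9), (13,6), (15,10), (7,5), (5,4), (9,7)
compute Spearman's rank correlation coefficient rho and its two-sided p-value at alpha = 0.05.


Step 1: Rank x and y separately (midranks; no ties here).
rank(x): 12->8, 20->11, 3->3, 2->2, 1->1, 8->6, 13->9, 15->10, 7->5, 5->4, 9->7
rank(y): 8->8, 11->11, 3->3, 2->2, 1->1, 9->9, 6->6, 10->10, 5->5, 4->4, 7->7
Step 2: d_i = R_x(i) - R_y(i); compute d_i^2.
  (8-8)^2=0, (11-11)^2=0, (3-3)^2=0, (2-2)^2=0, (1-1)^2=0, (6-9)^2=9, (9-6)^2=9, (10-10)^2=0, (5-5)^2=0, (4-4)^2=0, (7-7)^2=0
sum(d^2) = 18.
Step 3: rho = 1 - 6*18 / (11*(11^2 - 1)) = 1 - 108/1320 = 0.918182.
Step 4: Under H0, t = rho * sqrt((n-2)/(1-rho^2)) = 6.9531 ~ t(9).
Step 5: Two-sided p-value from the t-distribution with 9 df = 0.000067.
Step 6: alpha = 0.05. reject H0.

rho = 0.9182, p = 0.000067, reject H0 at alpha = 0.05.


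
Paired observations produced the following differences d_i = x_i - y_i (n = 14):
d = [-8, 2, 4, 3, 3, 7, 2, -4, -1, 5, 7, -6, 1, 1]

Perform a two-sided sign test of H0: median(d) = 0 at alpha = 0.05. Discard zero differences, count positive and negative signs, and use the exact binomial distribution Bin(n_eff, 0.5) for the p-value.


Step 1: Discard zero differences. Original n = 14; n_eff = number of nonzero differences = 14.
Nonzero differences (with sign): -8, +2, +4, +3, +3, +7, +2, -4, -1, +5, +7, -6, +1, +1
Step 2: Count signs: positive = 10, negative = 4.
Step 3: Under H0: P(positive) = 0.5, so the number of positives S ~ Bin(14, 0.5).
Step 4: Two-sided exact p-value = sum of Bin(14,0.5) probabilities at or below the observed probability = 0.179565.
Step 5: alpha = 0.05. fail to reject H0.

n_eff = 14, pos = 10, neg = 4, p = 0.179565, fail to reject H0.


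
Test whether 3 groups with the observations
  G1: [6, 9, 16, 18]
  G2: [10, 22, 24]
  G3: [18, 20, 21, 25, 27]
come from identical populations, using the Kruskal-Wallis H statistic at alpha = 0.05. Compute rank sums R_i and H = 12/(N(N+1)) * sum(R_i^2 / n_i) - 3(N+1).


Step 1: Combine all N = 12 observations and assign midranks.
sorted (value, group, rank): (6,G1,1), (9,G1,2), (10,G2,3), (16,G1,4), (18,G1,5.5), (18,G3,5.5), (20,G3,7), (21,G3,8), (22,G2,9), (24,G2,10), (25,G3,11), (27,G3,12)
Step 2: Sum ranks within each group.
R_1 = 12.5 (n_1 = 4)
R_2 = 22 (n_2 = 3)
R_3 = 43.5 (n_3 = 5)
Step 3: H = 12/(N(N+1)) * sum(R_i^2/n_i) - 3(N+1)
     = 12/(12*13) * (12.5^2/4 + 22^2/3 + 43.5^2/5) - 3*13
     = 0.076923 * 578.846 - 39
     = 5.526603.
Step 4: Ties present; correction factor C = 1 - 6/(12^3 - 12) = 0.996503. Corrected H = 5.526603 / 0.996503 = 5.545994.
Step 5: Under H0, H ~ chi^2(2); p-value = 0.062474.
Step 6: alpha = 0.05. fail to reject H0.

H = 5.5460, df = 2, p = 0.062474, fail to reject H0.


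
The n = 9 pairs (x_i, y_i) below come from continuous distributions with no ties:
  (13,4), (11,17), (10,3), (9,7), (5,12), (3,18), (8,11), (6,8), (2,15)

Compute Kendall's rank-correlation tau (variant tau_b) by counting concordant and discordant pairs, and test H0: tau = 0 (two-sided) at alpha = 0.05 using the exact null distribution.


Step 1: Enumerate the 36 unordered pairs (i,j) with i<j and classify each by sign(x_j-x_i) * sign(y_j-y_i).
  (1,2):dx=-2,dy=+13->D; (1,3):dx=-3,dy=-1->C; (1,4):dx=-4,dy=+3->D; (1,5):dx=-8,dy=+8->D
  (1,6):dx=-10,dy=+14->D; (1,7):dx=-5,dy=+7->D; (1,8):dx=-7,dy=+4->D; (1,9):dx=-11,dy=+11->D
  (2,3):dx=-1,dy=-14->C; (2,4):dx=-2,dy=-10->C; (2,5):dx=-6,dy=-5->C; (2,6):dx=-8,dy=+1->D
  (2,7):dx=-3,dy=-6->C; (2,8):dx=-5,dy=-9->C; (2,9):dx=-9,dy=-2->C; (3,4):dx=-1,dy=+4->D
  (3,5):dx=-5,dy=+9->D; (3,6):dx=-7,dy=+15->D; (3,7):dx=-2,dy=+8->D; (3,8):dx=-4,dy=+5->D
  (3,9):dx=-8,dy=+12->D; (4,5):dx=-4,dy=+5->D; (4,6):dx=-6,dy=+11->D; (4,7):dx=-1,dy=+4->D
  (4,8):dx=-3,dy=+1->D; (4,9):dx=-7,dy=+8->D; (5,6):dx=-2,dy=+6->D; (5,7):dx=+3,dy=-1->D
  (5,8):dx=+1,dy=-4->D; (5,9):dx=-3,dy=+3->D; (6,7):dx=+5,dy=-7->D; (6,8):dx=+3,dy=-10->D
  (6,9):dx=-1,dy=-3->C; (7,8):dx=-2,dy=-3->C; (7,9):dx=-6,dy=+4->D; (8,9):dx=-4,dy=+7->D
Step 2: C = 9, D = 27, total pairs = 36.
Step 3: tau = (C - D)/(n(n-1)/2) = (9 - 27)/36 = -0.500000.
Step 4: Exact two-sided p-value (enumerate n! = 362880 permutations of y under H0): p = 0.075176.
Step 5: alpha = 0.05. fail to reject H0.

tau_b = -0.5000 (C=9, D=27), p = 0.075176, fail to reject H0.


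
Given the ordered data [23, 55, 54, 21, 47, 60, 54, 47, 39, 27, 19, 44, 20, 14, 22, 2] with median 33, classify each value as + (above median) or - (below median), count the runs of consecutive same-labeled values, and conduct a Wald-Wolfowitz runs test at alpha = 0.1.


Step 1: Compute median = 33; label A = above, B = below.
Labels in order: BAABAAAAABBABBBB  (n_A = 8, n_B = 8)
Step 2: Count runs R = 7.
Step 3: Under H0 (random ordering), E[R] = 2*n_A*n_B/(n_A+n_B) + 1 = 2*8*8/16 + 1 = 9.0000.
        Var[R] = 2*n_A*n_B*(2*n_A*n_B - n_A - n_B) / ((n_A+n_B)^2 * (n_A+n_B-1)) = 14336/3840 = 3.7333.
        SD[R] = 1.9322.
Step 4: Continuity-corrected z = (R + 0.5 - E[R]) / SD[R] = (7 + 0.5 - 9.0000) / 1.9322 = -0.7763.
Step 5: Two-sided p-value via normal approximation = 2*(1 - Phi(|z|)) = 0.437558.
Step 6: alpha = 0.1. fail to reject H0.

R = 7, z = -0.7763, p = 0.437558, fail to reject H0.


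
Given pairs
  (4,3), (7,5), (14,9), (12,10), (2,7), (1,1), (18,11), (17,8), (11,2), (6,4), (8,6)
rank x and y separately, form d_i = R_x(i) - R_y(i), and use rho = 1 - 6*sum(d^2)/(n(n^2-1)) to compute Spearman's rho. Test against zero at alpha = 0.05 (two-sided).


Step 1: Rank x and y separately (midranks; no ties here).
rank(x): 4->3, 7->5, 14->9, 12->8, 2->2, 1->1, 18->11, 17->10, 11->7, 6->4, 8->6
rank(y): 3->3, 5->5, 9->9, 10->10, 7->7, 1->1, 11->11, 8->8, 2->2, 4->4, 6->6
Step 2: d_i = R_x(i) - R_y(i); compute d_i^2.
  (3-3)^2=0, (5-5)^2=0, (9-9)^2=0, (8-10)^2=4, (2-7)^2=25, (1-1)^2=0, (11-11)^2=0, (10-8)^2=4, (7-2)^2=25, (4-4)^2=0, (6-6)^2=0
sum(d^2) = 58.
Step 3: rho = 1 - 6*58 / (11*(11^2 - 1)) = 1 - 348/1320 = 0.736364.
Step 4: Under H0, t = rho * sqrt((n-2)/(1-rho^2)) = 3.2651 ~ t(9).
Step 5: Two-sided p-value from the t-distribution with 9 df = 0.009760.
Step 6: alpha = 0.05. reject H0.

rho = 0.7364, p = 0.009760, reject H0 at alpha = 0.05.


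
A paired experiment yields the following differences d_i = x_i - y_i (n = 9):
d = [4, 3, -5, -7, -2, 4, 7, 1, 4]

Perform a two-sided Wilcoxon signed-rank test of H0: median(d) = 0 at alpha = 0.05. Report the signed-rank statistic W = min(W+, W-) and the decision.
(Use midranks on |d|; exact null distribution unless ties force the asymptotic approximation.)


Step 1: Drop any zero differences (none here) and take |d_i|.
|d| = [4, 3, 5, 7, 2, 4, 7, 1, 4]
Step 2: Midrank |d_i| (ties get averaged ranks).
ranks: |4|->5, |3|->3, |5|->7, |7|->8.5, |2|->2, |4|->5, |7|->8.5, |1|->1, |4|->5
Step 3: Attach original signs; sum ranks with positive sign and with negative sign.
W+ = 5 + 3 + 5 + 8.5 + 1 + 5 = 27.5
W- = 7 + 8.5 + 2 = 17.5
(Check: W+ + W- = 45 should equal n(n+1)/2 = 45.)
Step 4: Test statistic W = min(W+, W-) = 17.5.
Step 5: Ties in |d|, so use the tie-corrected normal approximation.
        E[W] = n(n+1)/4 = 9*10/4 = 22.5.
        Tie groups: |d|=4 (t=3), |d|=7 (t=2); sum(t^3 - t) = 30.
        Var[W] = n(n+1)(2n+1)/24 - sum(t^3-t)/48 = 1710/24 - 30/48 = 70.625.
        z = (W - E[W]) / sqrt(Var[W]) = (17.5 - 22.5) / 8.4039 = -0.5950.
        Two-sided p = 2*Phi(z) = 0.551867.
Step 6: alpha = 0.05. fail to reject H0.

W+ = 27.5, W- = 17.5, W = min = 17.5, p = 0.551867, fail to reject H0.


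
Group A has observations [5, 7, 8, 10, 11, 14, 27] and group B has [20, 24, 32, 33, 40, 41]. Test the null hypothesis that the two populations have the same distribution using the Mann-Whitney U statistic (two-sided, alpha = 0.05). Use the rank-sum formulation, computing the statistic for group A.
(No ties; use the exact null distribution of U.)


Step 1: Combine and sort all 13 observations; assign midranks.
sorted (value, group): (5,X), (7,X), (8,X), (10,X), (11,X), (14,X), (20,Y), (24,Y), (27,X), (32,Y), (33,Y), (40,Y), (41,Y)
ranks: 5->1, 7->2, 8->3, 10->4, 11->5, 14->6, 20->7, 24->8, 27->9, 32->10, 33->11, 40->12, 41->13
Step 2: Rank sum for X: R1 = 1 + 2 + 3 + 4 + 5 + 6 + 9 = 30.
Step 3: U_X = R1 - n1(n1+1)/2 = 30 - 7*8/2 = 30 - 28 = 2.
       U_Y = n1*n2 - U_X = 42 - 2 = 40.
Step 4: No ties, so the exact null distribution of U (based on enumerating the C(13,7) = 1716 equally likely rank assignments) gives the two-sided p-value.
Step 5: p-value = 0.004662; compare to alpha = 0.05. reject H0.

U_X = 2, p = 0.004662, reject H0 at alpha = 0.05.


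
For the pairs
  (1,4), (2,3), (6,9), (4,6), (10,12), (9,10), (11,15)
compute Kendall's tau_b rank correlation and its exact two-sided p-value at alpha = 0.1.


Step 1: Enumerate the 21 unordered pairs (i,j) with i<j and classify each by sign(x_j-x_i) * sign(y_j-y_i).
  (1,2):dx=+1,dy=-1->D; (1,3):dx=+5,dy=+5->C; (1,4):dx=+3,dy=+2->C; (1,5):dx=+9,dy=+8->C
  (1,6):dx=+8,dy=+6->C; (1,7):dx=+10,dy=+11->C; (2,3):dx=+4,dy=+6->C; (2,4):dx=+2,dy=+3->C
  (2,5):dx=+8,dy=+9->C; (2,6):dx=+7,dy=+7->C; (2,7):dx=+9,dy=+12->C; (3,4):dx=-2,dy=-3->C
  (3,5):dx=+4,dy=+3->C; (3,6):dx=+3,dy=+1->C; (3,7):dx=+5,dy=+6->C; (4,5):dx=+6,dy=+6->C
  (4,6):dx=+5,dy=+4->C; (4,7):dx=+7,dy=+9->C; (5,6):dx=-1,dy=-2->C; (5,7):dx=+1,dy=+3->C
  (6,7):dx=+2,dy=+5->C
Step 2: C = 20, D = 1, total pairs = 21.
Step 3: tau = (C - D)/(n(n-1)/2) = (20 - 1)/21 = 0.904762.
Step 4: Exact two-sided p-value (enumerate n! = 5040 permutations of y under H0): p = 0.002778.
Step 5: alpha = 0.1. reject H0.

tau_b = 0.9048 (C=20, D=1), p = 0.002778, reject H0.


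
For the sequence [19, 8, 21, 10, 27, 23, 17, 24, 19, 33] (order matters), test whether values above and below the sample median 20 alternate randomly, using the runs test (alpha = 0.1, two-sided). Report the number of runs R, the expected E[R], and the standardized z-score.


Step 1: Compute median = 20; label A = above, B = below.
Labels in order: BBABAABABA  (n_A = 5, n_B = 5)
Step 2: Count runs R = 8.
Step 3: Under H0 (random ordering), E[R] = 2*n_A*n_B/(n_A+n_B) + 1 = 2*5*5/10 + 1 = 6.0000.
        Var[R] = 2*n_A*n_B*(2*n_A*n_B - n_A - n_B) / ((n_A+n_B)^2 * (n_A+n_B-1)) = 2000/900 = 2.2222.
        SD[R] = 1.4907.
Step 4: Continuity-corrected z = (R - 0.5 - E[R]) / SD[R] = (8 - 0.5 - 6.0000) / 1.4907 = 1.0062.
Step 5: Two-sided p-value via normal approximation = 2*(1 - Phi(|z|)) = 0.314305.
Step 6: alpha = 0.1. fail to reject H0.

R = 8, z = 1.0062, p = 0.314305, fail to reject H0.


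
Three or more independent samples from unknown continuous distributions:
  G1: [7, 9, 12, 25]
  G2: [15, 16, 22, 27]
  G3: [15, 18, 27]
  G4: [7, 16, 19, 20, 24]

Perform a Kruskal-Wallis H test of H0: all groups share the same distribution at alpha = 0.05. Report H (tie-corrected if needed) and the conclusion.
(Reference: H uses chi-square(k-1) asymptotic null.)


Step 1: Combine all N = 16 observations and assign midranks.
sorted (value, group, rank): (7,G1,1.5), (7,G4,1.5), (9,G1,3), (12,G1,4), (15,G2,5.5), (15,G3,5.5), (16,G2,7.5), (16,G4,7.5), (18,G3,9), (19,G4,10), (20,G4,11), (22,G2,12), (24,G4,13), (25,G1,14), (27,G2,15.5), (27,G3,15.5)
Step 2: Sum ranks within each group.
R_1 = 22.5 (n_1 = 4)
R_2 = 40.5 (n_2 = 4)
R_3 = 30 (n_3 = 3)
R_4 = 43 (n_4 = 5)
Step 3: H = 12/(N(N+1)) * sum(R_i^2/n_i) - 3(N+1)
     = 12/(16*17) * (22.5^2/4 + 40.5^2/4 + 30^2/3 + 43^2/5) - 3*17
     = 0.044118 * 1206.42 - 51
     = 2.224632.
Step 4: Ties present; correction factor C = 1 - 24/(16^3 - 16) = 0.994118. Corrected H = 2.224632 / 0.994118 = 2.237796.
Step 5: Under H0, H ~ chi^2(3); p-value = 0.524542.
Step 6: alpha = 0.05. fail to reject H0.

H = 2.2378, df = 3, p = 0.524542, fail to reject H0.


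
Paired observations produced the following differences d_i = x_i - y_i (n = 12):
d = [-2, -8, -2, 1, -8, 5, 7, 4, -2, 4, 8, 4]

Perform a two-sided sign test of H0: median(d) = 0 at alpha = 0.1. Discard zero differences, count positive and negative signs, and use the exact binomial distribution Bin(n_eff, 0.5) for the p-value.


Step 1: Discard zero differences. Original n = 12; n_eff = number of nonzero differences = 12.
Nonzero differences (with sign): -2, -8, -2, +1, -8, +5, +7, +4, -2, +4, +8, +4
Step 2: Count signs: positive = 7, negative = 5.
Step 3: Under H0: P(positive) = 0.5, so the number of positives S ~ Bin(12, 0.5).
Step 4: Two-sided exact p-value = sum of Bin(12,0.5) probabilities at or below the observed probability = 0.774414.
Step 5: alpha = 0.1. fail to reject H0.

n_eff = 12, pos = 7, neg = 5, p = 0.774414, fail to reject H0.


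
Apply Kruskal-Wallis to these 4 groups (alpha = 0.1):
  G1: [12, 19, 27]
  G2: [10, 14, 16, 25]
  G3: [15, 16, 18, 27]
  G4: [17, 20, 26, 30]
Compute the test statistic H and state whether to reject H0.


Step 1: Combine all N = 15 observations and assign midranks.
sorted (value, group, rank): (10,G2,1), (12,G1,2), (14,G2,3), (15,G3,4), (16,G2,5.5), (16,G3,5.5), (17,G4,7), (18,G3,8), (19,G1,9), (20,G4,10), (25,G2,11), (26,G4,12), (27,G1,13.5), (27,G3,13.5), (30,G4,15)
Step 2: Sum ranks within each group.
R_1 = 24.5 (n_1 = 3)
R_2 = 20.5 (n_2 = 4)
R_3 = 31 (n_3 = 4)
R_4 = 44 (n_4 = 4)
Step 3: H = 12/(N(N+1)) * sum(R_i^2/n_i) - 3(N+1)
     = 12/(15*16) * (24.5^2/3 + 20.5^2/4 + 31^2/4 + 44^2/4) - 3*16
     = 0.050000 * 1029.4 - 48
     = 3.469792.
Step 4: Ties present; correction factor C = 1 - 12/(15^3 - 15) = 0.996429. Corrected H = 3.469792 / 0.996429 = 3.482228.
Step 5: Under H0, H ~ chi^2(3); p-value = 0.323074.
Step 6: alpha = 0.1. fail to reject H0.

H = 3.4822, df = 3, p = 0.323074, fail to reject H0.


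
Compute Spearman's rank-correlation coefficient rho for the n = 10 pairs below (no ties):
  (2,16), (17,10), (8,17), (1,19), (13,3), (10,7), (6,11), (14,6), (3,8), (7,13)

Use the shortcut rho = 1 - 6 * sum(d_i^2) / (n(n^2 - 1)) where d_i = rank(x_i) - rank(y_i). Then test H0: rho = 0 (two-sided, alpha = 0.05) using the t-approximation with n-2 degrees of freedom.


Step 1: Rank x and y separately (midranks; no ties here).
rank(x): 2->2, 17->10, 8->6, 1->1, 13->8, 10->7, 6->4, 14->9, 3->3, 7->5
rank(y): 16->8, 10->5, 17->9, 19->10, 3->1, 7->3, 11->6, 6->2, 8->4, 13->7
Step 2: d_i = R_x(i) - R_y(i); compute d_i^2.
  (2-8)^2=36, (10-5)^2=25, (6-9)^2=9, (1-10)^2=81, (8-1)^2=49, (7-3)^2=16, (4-6)^2=4, (9-2)^2=49, (3-4)^2=1, (5-7)^2=4
sum(d^2) = 274.
Step 3: rho = 1 - 6*274 / (10*(10^2 - 1)) = 1 - 1644/990 = -0.660606.
Step 4: Under H0, t = rho * sqrt((n-2)/(1-rho^2)) = -2.4889 ~ t(8).
Step 5: Two-sided p-value from the t-distribution with 8 df = 0.037588.
Step 6: alpha = 0.05. reject H0.

rho = -0.6606, p = 0.037588, reject H0 at alpha = 0.05.


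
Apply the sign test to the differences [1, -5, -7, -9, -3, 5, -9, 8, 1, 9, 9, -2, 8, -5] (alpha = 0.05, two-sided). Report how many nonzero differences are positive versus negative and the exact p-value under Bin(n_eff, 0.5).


Step 1: Discard zero differences. Original n = 14; n_eff = number of nonzero differences = 14.
Nonzero differences (with sign): +1, -5, -7, -9, -3, +5, -9, +8, +1, +9, +9, -2, +8, -5
Step 2: Count signs: positive = 7, negative = 7.
Step 3: Under H0: P(positive) = 0.5, so the number of positives S ~ Bin(14, 0.5).
Step 4: Two-sided exact p-value = sum of Bin(14,0.5) probabilities at or below the observed probability = 1.000000.
Step 5: alpha = 0.05. fail to reject H0.

n_eff = 14, pos = 7, neg = 7, p = 1.000000, fail to reject H0.


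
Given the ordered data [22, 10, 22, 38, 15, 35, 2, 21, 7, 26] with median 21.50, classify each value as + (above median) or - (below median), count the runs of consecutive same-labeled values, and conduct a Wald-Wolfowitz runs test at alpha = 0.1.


Step 1: Compute median = 21.50; label A = above, B = below.
Labels in order: ABAABABBBA  (n_A = 5, n_B = 5)
Step 2: Count runs R = 7.
Step 3: Under H0 (random ordering), E[R] = 2*n_A*n_B/(n_A+n_B) + 1 = 2*5*5/10 + 1 = 6.0000.
        Var[R] = 2*n_A*n_B*(2*n_A*n_B - n_A - n_B) / ((n_A+n_B)^2 * (n_A+n_B-1)) = 2000/900 = 2.2222.
        SD[R] = 1.4907.
Step 4: Continuity-corrected z = (R - 0.5 - E[R]) / SD[R] = (7 - 0.5 - 6.0000) / 1.4907 = 0.3354.
Step 5: Two-sided p-value via normal approximation = 2*(1 - Phi(|z|)) = 0.737316.
Step 6: alpha = 0.1. fail to reject H0.

R = 7, z = 0.3354, p = 0.737316, fail to reject H0.


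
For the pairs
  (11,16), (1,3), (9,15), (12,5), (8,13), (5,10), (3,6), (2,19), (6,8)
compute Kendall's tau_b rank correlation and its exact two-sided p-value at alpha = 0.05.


Step 1: Enumerate the 36 unordered pairs (i,j) with i<j and classify each by sign(x_j-x_i) * sign(y_j-y_i).
  (1,2):dx=-10,dy=-13->C; (1,3):dx=-2,dy=-1->C; (1,4):dx=+1,dy=-11->D; (1,5):dx=-3,dy=-3->C
  (1,6):dx=-6,dy=-6->C; (1,7):dx=-8,dy=-10->C; (1,8):dx=-9,dy=+3->D; (1,9):dx=-5,dy=-8->C
  (2,3):dx=+8,dy=+12->C; (2,4):dx=+11,dy=+2->C; (2,5):dx=+7,dy=+10->C; (2,6):dx=+4,dy=+7->C
  (2,7):dx=+2,dy=+3->C; (2,8):dx=+1,dy=+16->C; (2,9):dx=+5,dy=+5->C; (3,4):dx=+3,dy=-10->D
  (3,5):dx=-1,dy=-2->C; (3,6):dx=-4,dy=-5->C; (3,7):dx=-6,dy=-9->C; (3,8):dx=-7,dy=+4->D
  (3,9):dx=-3,dy=-7->C; (4,5):dx=-4,dy=+8->D; (4,6):dx=-7,dy=+5->D; (4,7):dx=-9,dy=+1->D
  (4,8):dx=-10,dy=+14->D; (4,9):dx=-6,dy=+3->D; (5,6):dx=-3,dy=-3->C; (5,7):dx=-5,dy=-7->C
  (5,8):dx=-6,dy=+6->D; (5,9):dx=-2,dy=-5->C; (6,7):dx=-2,dy=-4->C; (6,8):dx=-3,dy=+9->D
  (6,9):dx=+1,dy=-2->D; (7,8):dx=-1,dy=+13->D; (7,9):dx=+3,dy=+2->C; (8,9):dx=+4,dy=-11->D
Step 2: C = 22, D = 14, total pairs = 36.
Step 3: tau = (C - D)/(n(n-1)/2) = (22 - 14)/36 = 0.222222.
Step 4: Exact two-sided p-value (enumerate n! = 362880 permutations of y under H0): p = 0.476709.
Step 5: alpha = 0.05. fail to reject H0.

tau_b = 0.2222 (C=22, D=14), p = 0.476709, fail to reject H0.
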